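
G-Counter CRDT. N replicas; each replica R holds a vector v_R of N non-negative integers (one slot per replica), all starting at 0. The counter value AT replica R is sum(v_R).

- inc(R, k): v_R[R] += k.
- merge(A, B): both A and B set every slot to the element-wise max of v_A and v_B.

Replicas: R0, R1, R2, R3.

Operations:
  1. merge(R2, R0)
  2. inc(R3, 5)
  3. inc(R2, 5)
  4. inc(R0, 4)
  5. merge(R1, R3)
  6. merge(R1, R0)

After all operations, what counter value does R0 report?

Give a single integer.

Op 1: merge R2<->R0 -> R2=(0,0,0,0) R0=(0,0,0,0)
Op 2: inc R3 by 5 -> R3=(0,0,0,5) value=5
Op 3: inc R2 by 5 -> R2=(0,0,5,0) value=5
Op 4: inc R0 by 4 -> R0=(4,0,0,0) value=4
Op 5: merge R1<->R3 -> R1=(0,0,0,5) R3=(0,0,0,5)
Op 6: merge R1<->R0 -> R1=(4,0,0,5) R0=(4,0,0,5)

Answer: 9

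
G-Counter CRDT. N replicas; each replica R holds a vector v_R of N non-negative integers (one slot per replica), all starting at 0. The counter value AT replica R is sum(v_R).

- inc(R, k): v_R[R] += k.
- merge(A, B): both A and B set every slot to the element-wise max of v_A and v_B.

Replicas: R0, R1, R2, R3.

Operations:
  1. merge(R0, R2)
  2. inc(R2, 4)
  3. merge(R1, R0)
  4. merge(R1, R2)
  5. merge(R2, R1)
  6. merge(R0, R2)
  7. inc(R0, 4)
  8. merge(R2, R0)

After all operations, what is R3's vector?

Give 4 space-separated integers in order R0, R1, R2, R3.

Answer: 0 0 0 0

Derivation:
Op 1: merge R0<->R2 -> R0=(0,0,0,0) R2=(0,0,0,0)
Op 2: inc R2 by 4 -> R2=(0,0,4,0) value=4
Op 3: merge R1<->R0 -> R1=(0,0,0,0) R0=(0,0,0,0)
Op 4: merge R1<->R2 -> R1=(0,0,4,0) R2=(0,0,4,0)
Op 5: merge R2<->R1 -> R2=(0,0,4,0) R1=(0,0,4,0)
Op 6: merge R0<->R2 -> R0=(0,0,4,0) R2=(0,0,4,0)
Op 7: inc R0 by 4 -> R0=(4,0,4,0) value=8
Op 8: merge R2<->R0 -> R2=(4,0,4,0) R0=(4,0,4,0)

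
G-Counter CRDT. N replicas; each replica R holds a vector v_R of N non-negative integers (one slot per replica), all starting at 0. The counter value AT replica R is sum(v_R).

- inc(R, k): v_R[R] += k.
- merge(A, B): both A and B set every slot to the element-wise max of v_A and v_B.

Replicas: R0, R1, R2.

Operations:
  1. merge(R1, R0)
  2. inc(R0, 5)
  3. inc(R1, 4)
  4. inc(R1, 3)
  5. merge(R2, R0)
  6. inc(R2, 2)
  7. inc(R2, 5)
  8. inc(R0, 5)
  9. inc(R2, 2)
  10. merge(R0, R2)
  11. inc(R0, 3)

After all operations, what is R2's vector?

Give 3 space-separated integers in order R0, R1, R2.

Op 1: merge R1<->R0 -> R1=(0,0,0) R0=(0,0,0)
Op 2: inc R0 by 5 -> R0=(5,0,0) value=5
Op 3: inc R1 by 4 -> R1=(0,4,0) value=4
Op 4: inc R1 by 3 -> R1=(0,7,0) value=7
Op 5: merge R2<->R0 -> R2=(5,0,0) R0=(5,0,0)
Op 6: inc R2 by 2 -> R2=(5,0,2) value=7
Op 7: inc R2 by 5 -> R2=(5,0,7) value=12
Op 8: inc R0 by 5 -> R0=(10,0,0) value=10
Op 9: inc R2 by 2 -> R2=(5,0,9) value=14
Op 10: merge R0<->R2 -> R0=(10,0,9) R2=(10,0,9)
Op 11: inc R0 by 3 -> R0=(13,0,9) value=22

Answer: 10 0 9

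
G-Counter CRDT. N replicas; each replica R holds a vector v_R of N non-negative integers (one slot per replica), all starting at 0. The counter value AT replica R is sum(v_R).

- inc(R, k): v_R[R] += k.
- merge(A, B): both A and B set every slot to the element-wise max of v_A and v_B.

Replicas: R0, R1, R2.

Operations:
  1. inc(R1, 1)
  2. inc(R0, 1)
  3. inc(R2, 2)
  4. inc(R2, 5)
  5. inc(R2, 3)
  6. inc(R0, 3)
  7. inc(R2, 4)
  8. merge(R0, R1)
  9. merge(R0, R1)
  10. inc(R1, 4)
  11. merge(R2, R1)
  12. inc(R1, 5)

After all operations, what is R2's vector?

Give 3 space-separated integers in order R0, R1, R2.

Answer: 4 5 14

Derivation:
Op 1: inc R1 by 1 -> R1=(0,1,0) value=1
Op 2: inc R0 by 1 -> R0=(1,0,0) value=1
Op 3: inc R2 by 2 -> R2=(0,0,2) value=2
Op 4: inc R2 by 5 -> R2=(0,0,7) value=7
Op 5: inc R2 by 3 -> R2=(0,0,10) value=10
Op 6: inc R0 by 3 -> R0=(4,0,0) value=4
Op 7: inc R2 by 4 -> R2=(0,0,14) value=14
Op 8: merge R0<->R1 -> R0=(4,1,0) R1=(4,1,0)
Op 9: merge R0<->R1 -> R0=(4,1,0) R1=(4,1,0)
Op 10: inc R1 by 4 -> R1=(4,5,0) value=9
Op 11: merge R2<->R1 -> R2=(4,5,14) R1=(4,5,14)
Op 12: inc R1 by 5 -> R1=(4,10,14) value=28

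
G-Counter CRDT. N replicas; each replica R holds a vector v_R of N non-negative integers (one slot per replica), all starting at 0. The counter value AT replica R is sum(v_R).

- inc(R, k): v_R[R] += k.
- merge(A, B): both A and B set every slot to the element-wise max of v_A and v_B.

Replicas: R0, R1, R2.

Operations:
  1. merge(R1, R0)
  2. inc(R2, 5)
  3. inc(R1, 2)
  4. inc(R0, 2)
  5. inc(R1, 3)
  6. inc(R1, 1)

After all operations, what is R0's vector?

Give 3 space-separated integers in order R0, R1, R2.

Op 1: merge R1<->R0 -> R1=(0,0,0) R0=(0,0,0)
Op 2: inc R2 by 5 -> R2=(0,0,5) value=5
Op 3: inc R1 by 2 -> R1=(0,2,0) value=2
Op 4: inc R0 by 2 -> R0=(2,0,0) value=2
Op 5: inc R1 by 3 -> R1=(0,5,0) value=5
Op 6: inc R1 by 1 -> R1=(0,6,0) value=6

Answer: 2 0 0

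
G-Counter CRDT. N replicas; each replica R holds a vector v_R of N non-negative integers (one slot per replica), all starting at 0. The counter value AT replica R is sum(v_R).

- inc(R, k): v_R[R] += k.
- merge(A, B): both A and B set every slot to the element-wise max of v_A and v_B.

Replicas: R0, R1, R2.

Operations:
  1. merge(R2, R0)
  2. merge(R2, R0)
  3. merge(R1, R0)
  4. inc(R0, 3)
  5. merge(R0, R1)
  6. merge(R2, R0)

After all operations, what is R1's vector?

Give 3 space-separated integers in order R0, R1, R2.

Op 1: merge R2<->R0 -> R2=(0,0,0) R0=(0,0,0)
Op 2: merge R2<->R0 -> R2=(0,0,0) R0=(0,0,0)
Op 3: merge R1<->R0 -> R1=(0,0,0) R0=(0,0,0)
Op 4: inc R0 by 3 -> R0=(3,0,0) value=3
Op 5: merge R0<->R1 -> R0=(3,0,0) R1=(3,0,0)
Op 6: merge R2<->R0 -> R2=(3,0,0) R0=(3,0,0)

Answer: 3 0 0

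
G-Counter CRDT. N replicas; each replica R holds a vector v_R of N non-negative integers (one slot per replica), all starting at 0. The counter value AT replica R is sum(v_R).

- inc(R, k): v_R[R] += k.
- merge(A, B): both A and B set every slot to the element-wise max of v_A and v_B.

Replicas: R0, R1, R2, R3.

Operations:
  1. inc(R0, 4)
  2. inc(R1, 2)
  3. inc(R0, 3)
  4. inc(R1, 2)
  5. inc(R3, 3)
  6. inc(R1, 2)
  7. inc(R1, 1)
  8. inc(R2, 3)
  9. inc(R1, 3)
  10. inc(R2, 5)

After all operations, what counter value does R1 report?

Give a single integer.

Answer: 10

Derivation:
Op 1: inc R0 by 4 -> R0=(4,0,0,0) value=4
Op 2: inc R1 by 2 -> R1=(0,2,0,0) value=2
Op 3: inc R0 by 3 -> R0=(7,0,0,0) value=7
Op 4: inc R1 by 2 -> R1=(0,4,0,0) value=4
Op 5: inc R3 by 3 -> R3=(0,0,0,3) value=3
Op 6: inc R1 by 2 -> R1=(0,6,0,0) value=6
Op 7: inc R1 by 1 -> R1=(0,7,0,0) value=7
Op 8: inc R2 by 3 -> R2=(0,0,3,0) value=3
Op 9: inc R1 by 3 -> R1=(0,10,0,0) value=10
Op 10: inc R2 by 5 -> R2=(0,0,8,0) value=8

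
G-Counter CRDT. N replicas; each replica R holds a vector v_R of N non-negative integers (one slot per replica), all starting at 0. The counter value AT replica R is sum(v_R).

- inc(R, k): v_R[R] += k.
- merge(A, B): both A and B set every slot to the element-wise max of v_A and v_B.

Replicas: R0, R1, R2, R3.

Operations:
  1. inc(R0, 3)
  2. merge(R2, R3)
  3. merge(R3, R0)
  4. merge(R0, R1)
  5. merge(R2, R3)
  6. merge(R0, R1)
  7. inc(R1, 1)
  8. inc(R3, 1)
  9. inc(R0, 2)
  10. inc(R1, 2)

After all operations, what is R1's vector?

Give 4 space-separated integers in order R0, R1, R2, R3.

Op 1: inc R0 by 3 -> R0=(3,0,0,0) value=3
Op 2: merge R2<->R3 -> R2=(0,0,0,0) R3=(0,0,0,0)
Op 3: merge R3<->R0 -> R3=(3,0,0,0) R0=(3,0,0,0)
Op 4: merge R0<->R1 -> R0=(3,0,0,0) R1=(3,0,0,0)
Op 5: merge R2<->R3 -> R2=(3,0,0,0) R3=(3,0,0,0)
Op 6: merge R0<->R1 -> R0=(3,0,0,0) R1=(3,0,0,0)
Op 7: inc R1 by 1 -> R1=(3,1,0,0) value=4
Op 8: inc R3 by 1 -> R3=(3,0,0,1) value=4
Op 9: inc R0 by 2 -> R0=(5,0,0,0) value=5
Op 10: inc R1 by 2 -> R1=(3,3,0,0) value=6

Answer: 3 3 0 0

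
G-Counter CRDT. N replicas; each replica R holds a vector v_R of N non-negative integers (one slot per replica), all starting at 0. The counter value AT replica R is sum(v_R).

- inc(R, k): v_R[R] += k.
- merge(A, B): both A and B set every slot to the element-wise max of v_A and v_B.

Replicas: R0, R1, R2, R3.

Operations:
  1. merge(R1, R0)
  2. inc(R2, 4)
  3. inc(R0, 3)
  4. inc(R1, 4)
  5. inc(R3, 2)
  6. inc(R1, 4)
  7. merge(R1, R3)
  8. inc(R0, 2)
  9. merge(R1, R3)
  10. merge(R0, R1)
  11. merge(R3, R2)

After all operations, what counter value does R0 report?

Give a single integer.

Answer: 15

Derivation:
Op 1: merge R1<->R0 -> R1=(0,0,0,0) R0=(0,0,0,0)
Op 2: inc R2 by 4 -> R2=(0,0,4,0) value=4
Op 3: inc R0 by 3 -> R0=(3,0,0,0) value=3
Op 4: inc R1 by 4 -> R1=(0,4,0,0) value=4
Op 5: inc R3 by 2 -> R3=(0,0,0,2) value=2
Op 6: inc R1 by 4 -> R1=(0,8,0,0) value=8
Op 7: merge R1<->R3 -> R1=(0,8,0,2) R3=(0,8,0,2)
Op 8: inc R0 by 2 -> R0=(5,0,0,0) value=5
Op 9: merge R1<->R3 -> R1=(0,8,0,2) R3=(0,8,0,2)
Op 10: merge R0<->R1 -> R0=(5,8,0,2) R1=(5,8,0,2)
Op 11: merge R3<->R2 -> R3=(0,8,4,2) R2=(0,8,4,2)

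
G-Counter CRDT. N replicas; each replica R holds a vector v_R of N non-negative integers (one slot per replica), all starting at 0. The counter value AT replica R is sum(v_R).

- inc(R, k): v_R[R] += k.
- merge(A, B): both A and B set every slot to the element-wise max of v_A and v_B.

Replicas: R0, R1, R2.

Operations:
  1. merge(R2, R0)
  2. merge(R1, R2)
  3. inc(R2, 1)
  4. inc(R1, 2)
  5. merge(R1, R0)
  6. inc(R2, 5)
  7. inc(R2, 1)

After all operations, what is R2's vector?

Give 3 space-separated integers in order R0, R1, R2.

Op 1: merge R2<->R0 -> R2=(0,0,0) R0=(0,0,0)
Op 2: merge R1<->R2 -> R1=(0,0,0) R2=(0,0,0)
Op 3: inc R2 by 1 -> R2=(0,0,1) value=1
Op 4: inc R1 by 2 -> R1=(0,2,0) value=2
Op 5: merge R1<->R0 -> R1=(0,2,0) R0=(0,2,0)
Op 6: inc R2 by 5 -> R2=(0,0,6) value=6
Op 7: inc R2 by 1 -> R2=(0,0,7) value=7

Answer: 0 0 7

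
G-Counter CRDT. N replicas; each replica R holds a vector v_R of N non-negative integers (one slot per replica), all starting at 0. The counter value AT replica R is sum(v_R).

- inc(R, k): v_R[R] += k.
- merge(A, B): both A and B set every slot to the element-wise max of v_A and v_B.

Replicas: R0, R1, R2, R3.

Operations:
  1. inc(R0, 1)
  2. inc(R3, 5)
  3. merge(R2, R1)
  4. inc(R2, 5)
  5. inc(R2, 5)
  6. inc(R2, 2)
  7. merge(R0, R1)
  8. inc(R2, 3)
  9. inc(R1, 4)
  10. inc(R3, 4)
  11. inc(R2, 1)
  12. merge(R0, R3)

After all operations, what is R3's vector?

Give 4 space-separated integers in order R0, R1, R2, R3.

Answer: 1 0 0 9

Derivation:
Op 1: inc R0 by 1 -> R0=(1,0,0,0) value=1
Op 2: inc R3 by 5 -> R3=(0,0,0,5) value=5
Op 3: merge R2<->R1 -> R2=(0,0,0,0) R1=(0,0,0,0)
Op 4: inc R2 by 5 -> R2=(0,0,5,0) value=5
Op 5: inc R2 by 5 -> R2=(0,0,10,0) value=10
Op 6: inc R2 by 2 -> R2=(0,0,12,0) value=12
Op 7: merge R0<->R1 -> R0=(1,0,0,0) R1=(1,0,0,0)
Op 8: inc R2 by 3 -> R2=(0,0,15,0) value=15
Op 9: inc R1 by 4 -> R1=(1,4,0,0) value=5
Op 10: inc R3 by 4 -> R3=(0,0,0,9) value=9
Op 11: inc R2 by 1 -> R2=(0,0,16,0) value=16
Op 12: merge R0<->R3 -> R0=(1,0,0,9) R3=(1,0,0,9)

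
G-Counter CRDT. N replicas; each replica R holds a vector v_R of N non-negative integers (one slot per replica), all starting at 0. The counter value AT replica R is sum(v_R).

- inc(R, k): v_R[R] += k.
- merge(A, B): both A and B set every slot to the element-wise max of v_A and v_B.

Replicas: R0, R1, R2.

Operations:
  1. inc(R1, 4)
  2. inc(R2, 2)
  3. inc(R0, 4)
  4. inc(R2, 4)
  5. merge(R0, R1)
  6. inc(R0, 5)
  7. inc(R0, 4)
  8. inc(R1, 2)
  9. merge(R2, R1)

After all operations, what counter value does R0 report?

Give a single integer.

Answer: 17

Derivation:
Op 1: inc R1 by 4 -> R1=(0,4,0) value=4
Op 2: inc R2 by 2 -> R2=(0,0,2) value=2
Op 3: inc R0 by 4 -> R0=(4,0,0) value=4
Op 4: inc R2 by 4 -> R2=(0,0,6) value=6
Op 5: merge R0<->R1 -> R0=(4,4,0) R1=(4,4,0)
Op 6: inc R0 by 5 -> R0=(9,4,0) value=13
Op 7: inc R0 by 4 -> R0=(13,4,0) value=17
Op 8: inc R1 by 2 -> R1=(4,6,0) value=10
Op 9: merge R2<->R1 -> R2=(4,6,6) R1=(4,6,6)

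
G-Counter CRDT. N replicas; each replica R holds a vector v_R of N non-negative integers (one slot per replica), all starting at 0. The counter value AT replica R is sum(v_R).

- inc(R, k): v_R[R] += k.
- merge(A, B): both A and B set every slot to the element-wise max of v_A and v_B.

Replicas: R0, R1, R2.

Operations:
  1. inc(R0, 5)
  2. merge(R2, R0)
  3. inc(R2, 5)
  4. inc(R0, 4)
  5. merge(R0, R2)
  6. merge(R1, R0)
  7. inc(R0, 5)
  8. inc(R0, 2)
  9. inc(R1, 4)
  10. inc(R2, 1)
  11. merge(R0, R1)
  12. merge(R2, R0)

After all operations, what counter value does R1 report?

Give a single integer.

Answer: 25

Derivation:
Op 1: inc R0 by 5 -> R0=(5,0,0) value=5
Op 2: merge R2<->R0 -> R2=(5,0,0) R0=(5,0,0)
Op 3: inc R2 by 5 -> R2=(5,0,5) value=10
Op 4: inc R0 by 4 -> R0=(9,0,0) value=9
Op 5: merge R0<->R2 -> R0=(9,0,5) R2=(9,0,5)
Op 6: merge R1<->R0 -> R1=(9,0,5) R0=(9,0,5)
Op 7: inc R0 by 5 -> R0=(14,0,5) value=19
Op 8: inc R0 by 2 -> R0=(16,0,5) value=21
Op 9: inc R1 by 4 -> R1=(9,4,5) value=18
Op 10: inc R2 by 1 -> R2=(9,0,6) value=15
Op 11: merge R0<->R1 -> R0=(16,4,5) R1=(16,4,5)
Op 12: merge R2<->R0 -> R2=(16,4,6) R0=(16,4,6)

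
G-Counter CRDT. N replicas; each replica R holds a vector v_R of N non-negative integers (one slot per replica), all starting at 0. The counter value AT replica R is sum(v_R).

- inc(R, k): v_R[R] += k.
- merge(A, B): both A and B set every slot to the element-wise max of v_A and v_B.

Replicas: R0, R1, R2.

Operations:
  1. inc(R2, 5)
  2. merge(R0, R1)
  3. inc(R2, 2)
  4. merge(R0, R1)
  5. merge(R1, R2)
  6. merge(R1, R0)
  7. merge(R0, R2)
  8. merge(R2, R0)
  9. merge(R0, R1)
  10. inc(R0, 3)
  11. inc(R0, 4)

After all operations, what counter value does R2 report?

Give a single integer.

Answer: 7

Derivation:
Op 1: inc R2 by 5 -> R2=(0,0,5) value=5
Op 2: merge R0<->R1 -> R0=(0,0,0) R1=(0,0,0)
Op 3: inc R2 by 2 -> R2=(0,0,7) value=7
Op 4: merge R0<->R1 -> R0=(0,0,0) R1=(0,0,0)
Op 5: merge R1<->R2 -> R1=(0,0,7) R2=(0,0,7)
Op 6: merge R1<->R0 -> R1=(0,0,7) R0=(0,0,7)
Op 7: merge R0<->R2 -> R0=(0,0,7) R2=(0,0,7)
Op 8: merge R2<->R0 -> R2=(0,0,7) R0=(0,0,7)
Op 9: merge R0<->R1 -> R0=(0,0,7) R1=(0,0,7)
Op 10: inc R0 by 3 -> R0=(3,0,7) value=10
Op 11: inc R0 by 4 -> R0=(7,0,7) value=14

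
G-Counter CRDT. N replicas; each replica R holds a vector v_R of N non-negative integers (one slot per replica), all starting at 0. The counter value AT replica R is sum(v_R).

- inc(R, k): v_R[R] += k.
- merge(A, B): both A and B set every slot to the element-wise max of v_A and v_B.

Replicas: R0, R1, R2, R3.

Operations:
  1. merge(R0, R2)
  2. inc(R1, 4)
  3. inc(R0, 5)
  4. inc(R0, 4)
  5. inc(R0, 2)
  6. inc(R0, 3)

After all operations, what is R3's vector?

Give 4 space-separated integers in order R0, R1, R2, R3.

Answer: 0 0 0 0

Derivation:
Op 1: merge R0<->R2 -> R0=(0,0,0,0) R2=(0,0,0,0)
Op 2: inc R1 by 4 -> R1=(0,4,0,0) value=4
Op 3: inc R0 by 5 -> R0=(5,0,0,0) value=5
Op 4: inc R0 by 4 -> R0=(9,0,0,0) value=9
Op 5: inc R0 by 2 -> R0=(11,0,0,0) value=11
Op 6: inc R0 by 3 -> R0=(14,0,0,0) value=14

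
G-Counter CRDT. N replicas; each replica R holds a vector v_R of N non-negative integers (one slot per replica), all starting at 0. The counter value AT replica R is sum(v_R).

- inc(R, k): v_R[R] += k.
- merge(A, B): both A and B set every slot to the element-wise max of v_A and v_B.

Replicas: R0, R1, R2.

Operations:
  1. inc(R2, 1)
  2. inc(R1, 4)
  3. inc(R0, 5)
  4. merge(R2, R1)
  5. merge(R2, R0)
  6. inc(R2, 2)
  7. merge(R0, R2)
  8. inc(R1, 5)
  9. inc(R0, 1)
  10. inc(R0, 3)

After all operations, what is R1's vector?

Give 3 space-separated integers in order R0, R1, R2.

Op 1: inc R2 by 1 -> R2=(0,0,1) value=1
Op 2: inc R1 by 4 -> R1=(0,4,0) value=4
Op 3: inc R0 by 5 -> R0=(5,0,0) value=5
Op 4: merge R2<->R1 -> R2=(0,4,1) R1=(0,4,1)
Op 5: merge R2<->R0 -> R2=(5,4,1) R0=(5,4,1)
Op 6: inc R2 by 2 -> R2=(5,4,3) value=12
Op 7: merge R0<->R2 -> R0=(5,4,3) R2=(5,4,3)
Op 8: inc R1 by 5 -> R1=(0,9,1) value=10
Op 9: inc R0 by 1 -> R0=(6,4,3) value=13
Op 10: inc R0 by 3 -> R0=(9,4,3) value=16

Answer: 0 9 1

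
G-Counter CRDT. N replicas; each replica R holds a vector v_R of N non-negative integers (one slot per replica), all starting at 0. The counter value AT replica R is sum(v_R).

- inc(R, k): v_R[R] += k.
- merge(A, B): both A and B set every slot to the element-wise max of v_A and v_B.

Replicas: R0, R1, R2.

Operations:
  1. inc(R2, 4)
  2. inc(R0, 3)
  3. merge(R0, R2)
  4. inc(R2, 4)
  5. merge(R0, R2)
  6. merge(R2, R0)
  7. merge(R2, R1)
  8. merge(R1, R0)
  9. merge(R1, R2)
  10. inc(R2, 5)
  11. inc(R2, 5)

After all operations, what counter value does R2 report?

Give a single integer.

Answer: 21

Derivation:
Op 1: inc R2 by 4 -> R2=(0,0,4) value=4
Op 2: inc R0 by 3 -> R0=(3,0,0) value=3
Op 3: merge R0<->R2 -> R0=(3,0,4) R2=(3,0,4)
Op 4: inc R2 by 4 -> R2=(3,0,8) value=11
Op 5: merge R0<->R2 -> R0=(3,0,8) R2=(3,0,8)
Op 6: merge R2<->R0 -> R2=(3,0,8) R0=(3,0,8)
Op 7: merge R2<->R1 -> R2=(3,0,8) R1=(3,0,8)
Op 8: merge R1<->R0 -> R1=(3,0,8) R0=(3,0,8)
Op 9: merge R1<->R2 -> R1=(3,0,8) R2=(3,0,8)
Op 10: inc R2 by 5 -> R2=(3,0,13) value=16
Op 11: inc R2 by 5 -> R2=(3,0,18) value=21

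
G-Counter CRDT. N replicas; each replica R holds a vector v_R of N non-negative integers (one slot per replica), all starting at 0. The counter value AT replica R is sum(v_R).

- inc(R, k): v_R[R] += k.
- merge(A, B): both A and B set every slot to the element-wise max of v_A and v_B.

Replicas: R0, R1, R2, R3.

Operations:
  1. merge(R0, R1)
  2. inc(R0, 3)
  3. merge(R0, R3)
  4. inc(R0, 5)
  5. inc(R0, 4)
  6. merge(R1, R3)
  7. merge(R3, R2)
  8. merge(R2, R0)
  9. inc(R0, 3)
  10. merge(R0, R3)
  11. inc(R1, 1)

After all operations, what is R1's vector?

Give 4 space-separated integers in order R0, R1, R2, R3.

Answer: 3 1 0 0

Derivation:
Op 1: merge R0<->R1 -> R0=(0,0,0,0) R1=(0,0,0,0)
Op 2: inc R0 by 3 -> R0=(3,0,0,0) value=3
Op 3: merge R0<->R3 -> R0=(3,0,0,0) R3=(3,0,0,0)
Op 4: inc R0 by 5 -> R0=(8,0,0,0) value=8
Op 5: inc R0 by 4 -> R0=(12,0,0,0) value=12
Op 6: merge R1<->R3 -> R1=(3,0,0,0) R3=(3,0,0,0)
Op 7: merge R3<->R2 -> R3=(3,0,0,0) R2=(3,0,0,0)
Op 8: merge R2<->R0 -> R2=(12,0,0,0) R0=(12,0,0,0)
Op 9: inc R0 by 3 -> R0=(15,0,0,0) value=15
Op 10: merge R0<->R3 -> R0=(15,0,0,0) R3=(15,0,0,0)
Op 11: inc R1 by 1 -> R1=(3,1,0,0) value=4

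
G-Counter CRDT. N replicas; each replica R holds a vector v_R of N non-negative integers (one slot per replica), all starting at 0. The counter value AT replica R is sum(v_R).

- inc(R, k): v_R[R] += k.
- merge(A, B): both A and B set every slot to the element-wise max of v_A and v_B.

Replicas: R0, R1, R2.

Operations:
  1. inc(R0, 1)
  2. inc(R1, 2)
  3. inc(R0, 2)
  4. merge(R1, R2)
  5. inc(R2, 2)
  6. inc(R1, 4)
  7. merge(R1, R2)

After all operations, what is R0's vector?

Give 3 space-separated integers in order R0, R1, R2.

Answer: 3 0 0

Derivation:
Op 1: inc R0 by 1 -> R0=(1,0,0) value=1
Op 2: inc R1 by 2 -> R1=(0,2,0) value=2
Op 3: inc R0 by 2 -> R0=(3,0,0) value=3
Op 4: merge R1<->R2 -> R1=(0,2,0) R2=(0,2,0)
Op 5: inc R2 by 2 -> R2=(0,2,2) value=4
Op 6: inc R1 by 4 -> R1=(0,6,0) value=6
Op 7: merge R1<->R2 -> R1=(0,6,2) R2=(0,6,2)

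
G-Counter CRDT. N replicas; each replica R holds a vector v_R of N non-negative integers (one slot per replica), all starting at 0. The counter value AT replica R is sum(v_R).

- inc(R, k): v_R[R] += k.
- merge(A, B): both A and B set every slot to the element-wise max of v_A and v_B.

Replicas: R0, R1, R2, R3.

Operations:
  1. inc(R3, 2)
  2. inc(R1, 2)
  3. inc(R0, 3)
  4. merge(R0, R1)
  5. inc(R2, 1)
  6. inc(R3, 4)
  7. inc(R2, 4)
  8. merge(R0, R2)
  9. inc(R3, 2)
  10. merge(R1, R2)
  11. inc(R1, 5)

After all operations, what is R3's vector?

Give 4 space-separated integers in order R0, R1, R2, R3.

Op 1: inc R3 by 2 -> R3=(0,0,0,2) value=2
Op 2: inc R1 by 2 -> R1=(0,2,0,0) value=2
Op 3: inc R0 by 3 -> R0=(3,0,0,0) value=3
Op 4: merge R0<->R1 -> R0=(3,2,0,0) R1=(3,2,0,0)
Op 5: inc R2 by 1 -> R2=(0,0,1,0) value=1
Op 6: inc R3 by 4 -> R3=(0,0,0,6) value=6
Op 7: inc R2 by 4 -> R2=(0,0,5,0) value=5
Op 8: merge R0<->R2 -> R0=(3,2,5,0) R2=(3,2,5,0)
Op 9: inc R3 by 2 -> R3=(0,0,0,8) value=8
Op 10: merge R1<->R2 -> R1=(3,2,5,0) R2=(3,2,5,0)
Op 11: inc R1 by 5 -> R1=(3,7,5,0) value=15

Answer: 0 0 0 8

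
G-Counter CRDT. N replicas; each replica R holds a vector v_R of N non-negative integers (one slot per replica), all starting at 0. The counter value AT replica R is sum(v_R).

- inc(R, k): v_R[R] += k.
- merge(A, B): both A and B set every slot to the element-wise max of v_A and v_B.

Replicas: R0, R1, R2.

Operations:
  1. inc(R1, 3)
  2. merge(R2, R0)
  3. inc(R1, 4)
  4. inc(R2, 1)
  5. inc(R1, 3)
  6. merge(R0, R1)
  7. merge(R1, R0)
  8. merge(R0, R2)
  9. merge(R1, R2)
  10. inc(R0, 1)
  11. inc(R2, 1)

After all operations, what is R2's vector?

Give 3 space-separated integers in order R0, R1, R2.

Op 1: inc R1 by 3 -> R1=(0,3,0) value=3
Op 2: merge R2<->R0 -> R2=(0,0,0) R0=(0,0,0)
Op 3: inc R1 by 4 -> R1=(0,7,0) value=7
Op 4: inc R2 by 1 -> R2=(0,0,1) value=1
Op 5: inc R1 by 3 -> R1=(0,10,0) value=10
Op 6: merge R0<->R1 -> R0=(0,10,0) R1=(0,10,0)
Op 7: merge R1<->R0 -> R1=(0,10,0) R0=(0,10,0)
Op 8: merge R0<->R2 -> R0=(0,10,1) R2=(0,10,1)
Op 9: merge R1<->R2 -> R1=(0,10,1) R2=(0,10,1)
Op 10: inc R0 by 1 -> R0=(1,10,1) value=12
Op 11: inc R2 by 1 -> R2=(0,10,2) value=12

Answer: 0 10 2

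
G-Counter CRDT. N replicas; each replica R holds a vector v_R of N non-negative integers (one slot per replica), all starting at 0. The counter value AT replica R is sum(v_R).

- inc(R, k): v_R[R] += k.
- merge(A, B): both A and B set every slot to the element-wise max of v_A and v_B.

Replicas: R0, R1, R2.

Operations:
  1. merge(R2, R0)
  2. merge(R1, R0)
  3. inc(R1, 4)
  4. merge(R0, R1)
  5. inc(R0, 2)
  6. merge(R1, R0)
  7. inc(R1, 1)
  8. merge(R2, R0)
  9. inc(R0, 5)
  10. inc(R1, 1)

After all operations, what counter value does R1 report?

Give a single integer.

Op 1: merge R2<->R0 -> R2=(0,0,0) R0=(0,0,0)
Op 2: merge R1<->R0 -> R1=(0,0,0) R0=(0,0,0)
Op 3: inc R1 by 4 -> R1=(0,4,0) value=4
Op 4: merge R0<->R1 -> R0=(0,4,0) R1=(0,4,0)
Op 5: inc R0 by 2 -> R0=(2,4,0) value=6
Op 6: merge R1<->R0 -> R1=(2,4,0) R0=(2,4,0)
Op 7: inc R1 by 1 -> R1=(2,5,0) value=7
Op 8: merge R2<->R0 -> R2=(2,4,0) R0=(2,4,0)
Op 9: inc R0 by 5 -> R0=(7,4,0) value=11
Op 10: inc R1 by 1 -> R1=(2,6,0) value=8

Answer: 8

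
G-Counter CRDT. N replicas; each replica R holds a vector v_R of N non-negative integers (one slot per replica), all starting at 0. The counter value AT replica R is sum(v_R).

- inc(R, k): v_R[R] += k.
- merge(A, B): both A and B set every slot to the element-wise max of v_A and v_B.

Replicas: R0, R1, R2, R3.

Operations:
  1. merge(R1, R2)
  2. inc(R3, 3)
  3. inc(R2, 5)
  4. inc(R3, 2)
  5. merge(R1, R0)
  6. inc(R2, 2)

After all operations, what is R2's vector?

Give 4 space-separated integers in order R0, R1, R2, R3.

Op 1: merge R1<->R2 -> R1=(0,0,0,0) R2=(0,0,0,0)
Op 2: inc R3 by 3 -> R3=(0,0,0,3) value=3
Op 3: inc R2 by 5 -> R2=(0,0,5,0) value=5
Op 4: inc R3 by 2 -> R3=(0,0,0,5) value=5
Op 5: merge R1<->R0 -> R1=(0,0,0,0) R0=(0,0,0,0)
Op 6: inc R2 by 2 -> R2=(0,0,7,0) value=7

Answer: 0 0 7 0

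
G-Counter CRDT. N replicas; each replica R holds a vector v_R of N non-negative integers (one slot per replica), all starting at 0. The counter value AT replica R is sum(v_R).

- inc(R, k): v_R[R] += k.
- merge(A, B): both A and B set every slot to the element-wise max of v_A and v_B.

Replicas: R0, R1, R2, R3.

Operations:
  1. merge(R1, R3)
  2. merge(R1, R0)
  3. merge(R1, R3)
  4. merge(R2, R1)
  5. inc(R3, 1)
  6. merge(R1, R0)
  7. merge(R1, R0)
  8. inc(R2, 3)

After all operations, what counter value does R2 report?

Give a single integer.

Answer: 3

Derivation:
Op 1: merge R1<->R3 -> R1=(0,0,0,0) R3=(0,0,0,0)
Op 2: merge R1<->R0 -> R1=(0,0,0,0) R0=(0,0,0,0)
Op 3: merge R1<->R3 -> R1=(0,0,0,0) R3=(0,0,0,0)
Op 4: merge R2<->R1 -> R2=(0,0,0,0) R1=(0,0,0,0)
Op 5: inc R3 by 1 -> R3=(0,0,0,1) value=1
Op 6: merge R1<->R0 -> R1=(0,0,0,0) R0=(0,0,0,0)
Op 7: merge R1<->R0 -> R1=(0,0,0,0) R0=(0,0,0,0)
Op 8: inc R2 by 3 -> R2=(0,0,3,0) value=3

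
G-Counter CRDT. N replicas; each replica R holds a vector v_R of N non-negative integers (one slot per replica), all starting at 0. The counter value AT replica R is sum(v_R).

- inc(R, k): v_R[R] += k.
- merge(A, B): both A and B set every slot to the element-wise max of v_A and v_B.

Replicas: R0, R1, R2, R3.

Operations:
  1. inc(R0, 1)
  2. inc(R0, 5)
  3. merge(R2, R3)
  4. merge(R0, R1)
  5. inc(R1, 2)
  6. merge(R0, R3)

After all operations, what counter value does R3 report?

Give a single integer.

Op 1: inc R0 by 1 -> R0=(1,0,0,0) value=1
Op 2: inc R0 by 5 -> R0=(6,0,0,0) value=6
Op 3: merge R2<->R3 -> R2=(0,0,0,0) R3=(0,0,0,0)
Op 4: merge R0<->R1 -> R0=(6,0,0,0) R1=(6,0,0,0)
Op 5: inc R1 by 2 -> R1=(6,2,0,0) value=8
Op 6: merge R0<->R3 -> R0=(6,0,0,0) R3=(6,0,0,0)

Answer: 6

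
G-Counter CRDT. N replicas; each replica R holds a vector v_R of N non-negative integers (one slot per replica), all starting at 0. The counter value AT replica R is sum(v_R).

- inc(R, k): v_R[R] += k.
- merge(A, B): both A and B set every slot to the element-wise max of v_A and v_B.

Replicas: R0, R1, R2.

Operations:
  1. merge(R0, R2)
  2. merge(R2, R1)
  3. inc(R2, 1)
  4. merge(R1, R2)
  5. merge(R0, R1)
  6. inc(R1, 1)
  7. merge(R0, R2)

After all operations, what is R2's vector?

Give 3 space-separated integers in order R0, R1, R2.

Op 1: merge R0<->R2 -> R0=(0,0,0) R2=(0,0,0)
Op 2: merge R2<->R1 -> R2=(0,0,0) R1=(0,0,0)
Op 3: inc R2 by 1 -> R2=(0,0,1) value=1
Op 4: merge R1<->R2 -> R1=(0,0,1) R2=(0,0,1)
Op 5: merge R0<->R1 -> R0=(0,0,1) R1=(0,0,1)
Op 6: inc R1 by 1 -> R1=(0,1,1) value=2
Op 7: merge R0<->R2 -> R0=(0,0,1) R2=(0,0,1)

Answer: 0 0 1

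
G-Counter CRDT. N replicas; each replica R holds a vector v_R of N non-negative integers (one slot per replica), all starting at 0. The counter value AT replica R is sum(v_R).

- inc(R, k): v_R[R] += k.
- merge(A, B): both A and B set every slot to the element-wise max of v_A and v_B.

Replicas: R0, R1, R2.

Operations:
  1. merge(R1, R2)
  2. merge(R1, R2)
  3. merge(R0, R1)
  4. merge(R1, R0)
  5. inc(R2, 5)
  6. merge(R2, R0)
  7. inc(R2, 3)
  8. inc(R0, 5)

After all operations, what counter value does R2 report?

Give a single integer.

Answer: 8

Derivation:
Op 1: merge R1<->R2 -> R1=(0,0,0) R2=(0,0,0)
Op 2: merge R1<->R2 -> R1=(0,0,0) R2=(0,0,0)
Op 3: merge R0<->R1 -> R0=(0,0,0) R1=(0,0,0)
Op 4: merge R1<->R0 -> R1=(0,0,0) R0=(0,0,0)
Op 5: inc R2 by 5 -> R2=(0,0,5) value=5
Op 6: merge R2<->R0 -> R2=(0,0,5) R0=(0,0,5)
Op 7: inc R2 by 3 -> R2=(0,0,8) value=8
Op 8: inc R0 by 5 -> R0=(5,0,5) value=10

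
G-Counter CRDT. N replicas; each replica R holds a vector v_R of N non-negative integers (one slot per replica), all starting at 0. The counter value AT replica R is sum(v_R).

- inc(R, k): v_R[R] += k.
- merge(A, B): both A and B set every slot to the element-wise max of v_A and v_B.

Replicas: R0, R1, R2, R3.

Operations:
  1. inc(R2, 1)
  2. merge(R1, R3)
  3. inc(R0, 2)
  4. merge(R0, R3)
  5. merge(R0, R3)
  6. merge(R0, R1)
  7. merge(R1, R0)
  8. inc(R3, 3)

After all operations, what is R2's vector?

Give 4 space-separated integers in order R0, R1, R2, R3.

Op 1: inc R2 by 1 -> R2=(0,0,1,0) value=1
Op 2: merge R1<->R3 -> R1=(0,0,0,0) R3=(0,0,0,0)
Op 3: inc R0 by 2 -> R0=(2,0,0,0) value=2
Op 4: merge R0<->R3 -> R0=(2,0,0,0) R3=(2,0,0,0)
Op 5: merge R0<->R3 -> R0=(2,0,0,0) R3=(2,0,0,0)
Op 6: merge R0<->R1 -> R0=(2,0,0,0) R1=(2,0,0,0)
Op 7: merge R1<->R0 -> R1=(2,0,0,0) R0=(2,0,0,0)
Op 8: inc R3 by 3 -> R3=(2,0,0,3) value=5

Answer: 0 0 1 0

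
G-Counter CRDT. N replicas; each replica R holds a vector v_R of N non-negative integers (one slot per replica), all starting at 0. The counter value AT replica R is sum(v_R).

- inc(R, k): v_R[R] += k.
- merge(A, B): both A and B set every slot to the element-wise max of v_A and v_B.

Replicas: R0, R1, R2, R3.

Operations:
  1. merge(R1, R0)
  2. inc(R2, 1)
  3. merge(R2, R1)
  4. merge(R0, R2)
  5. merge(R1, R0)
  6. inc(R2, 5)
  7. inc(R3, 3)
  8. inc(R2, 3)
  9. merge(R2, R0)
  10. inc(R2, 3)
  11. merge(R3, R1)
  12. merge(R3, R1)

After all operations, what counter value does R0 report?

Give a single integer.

Op 1: merge R1<->R0 -> R1=(0,0,0,0) R0=(0,0,0,0)
Op 2: inc R2 by 1 -> R2=(0,0,1,0) value=1
Op 3: merge R2<->R1 -> R2=(0,0,1,0) R1=(0,0,1,0)
Op 4: merge R0<->R2 -> R0=(0,0,1,0) R2=(0,0,1,0)
Op 5: merge R1<->R0 -> R1=(0,0,1,0) R0=(0,0,1,0)
Op 6: inc R2 by 5 -> R2=(0,0,6,0) value=6
Op 7: inc R3 by 3 -> R3=(0,0,0,3) value=3
Op 8: inc R2 by 3 -> R2=(0,0,9,0) value=9
Op 9: merge R2<->R0 -> R2=(0,0,9,0) R0=(0,0,9,0)
Op 10: inc R2 by 3 -> R2=(0,0,12,0) value=12
Op 11: merge R3<->R1 -> R3=(0,0,1,3) R1=(0,0,1,3)
Op 12: merge R3<->R1 -> R3=(0,0,1,3) R1=(0,0,1,3)

Answer: 9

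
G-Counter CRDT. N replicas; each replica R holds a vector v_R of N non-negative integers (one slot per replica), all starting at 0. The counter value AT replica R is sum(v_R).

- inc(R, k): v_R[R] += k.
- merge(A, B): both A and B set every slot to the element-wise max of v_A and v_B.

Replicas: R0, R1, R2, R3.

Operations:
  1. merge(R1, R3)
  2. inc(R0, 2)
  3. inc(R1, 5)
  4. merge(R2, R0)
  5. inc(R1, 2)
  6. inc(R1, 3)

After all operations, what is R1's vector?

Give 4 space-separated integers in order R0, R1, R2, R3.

Op 1: merge R1<->R3 -> R1=(0,0,0,0) R3=(0,0,0,0)
Op 2: inc R0 by 2 -> R0=(2,0,0,0) value=2
Op 3: inc R1 by 5 -> R1=(0,5,0,0) value=5
Op 4: merge R2<->R0 -> R2=(2,0,0,0) R0=(2,0,0,0)
Op 5: inc R1 by 2 -> R1=(0,7,0,0) value=7
Op 6: inc R1 by 3 -> R1=(0,10,0,0) value=10

Answer: 0 10 0 0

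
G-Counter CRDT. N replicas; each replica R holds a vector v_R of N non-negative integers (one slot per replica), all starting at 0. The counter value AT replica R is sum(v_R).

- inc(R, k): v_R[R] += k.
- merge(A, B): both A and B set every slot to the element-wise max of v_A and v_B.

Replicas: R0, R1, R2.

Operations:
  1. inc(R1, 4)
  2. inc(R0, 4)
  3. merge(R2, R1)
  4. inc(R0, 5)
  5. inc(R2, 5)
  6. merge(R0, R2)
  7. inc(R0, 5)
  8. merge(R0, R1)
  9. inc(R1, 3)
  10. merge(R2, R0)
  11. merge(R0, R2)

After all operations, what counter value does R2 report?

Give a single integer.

Answer: 23

Derivation:
Op 1: inc R1 by 4 -> R1=(0,4,0) value=4
Op 2: inc R0 by 4 -> R0=(4,0,0) value=4
Op 3: merge R2<->R1 -> R2=(0,4,0) R1=(0,4,0)
Op 4: inc R0 by 5 -> R0=(9,0,0) value=9
Op 5: inc R2 by 5 -> R2=(0,4,5) value=9
Op 6: merge R0<->R2 -> R0=(9,4,5) R2=(9,4,5)
Op 7: inc R0 by 5 -> R0=(14,4,5) value=23
Op 8: merge R0<->R1 -> R0=(14,4,5) R1=(14,4,5)
Op 9: inc R1 by 3 -> R1=(14,7,5) value=26
Op 10: merge R2<->R0 -> R2=(14,4,5) R0=(14,4,5)
Op 11: merge R0<->R2 -> R0=(14,4,5) R2=(14,4,5)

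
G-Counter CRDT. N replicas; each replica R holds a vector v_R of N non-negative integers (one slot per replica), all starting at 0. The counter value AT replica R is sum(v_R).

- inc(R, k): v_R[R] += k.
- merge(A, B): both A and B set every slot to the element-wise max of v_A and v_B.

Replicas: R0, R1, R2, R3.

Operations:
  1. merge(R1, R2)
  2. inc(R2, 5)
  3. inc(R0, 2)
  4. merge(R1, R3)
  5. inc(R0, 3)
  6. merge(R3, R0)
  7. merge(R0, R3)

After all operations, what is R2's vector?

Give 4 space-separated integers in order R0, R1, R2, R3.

Answer: 0 0 5 0

Derivation:
Op 1: merge R1<->R2 -> R1=(0,0,0,0) R2=(0,0,0,0)
Op 2: inc R2 by 5 -> R2=(0,0,5,0) value=5
Op 3: inc R0 by 2 -> R0=(2,0,0,0) value=2
Op 4: merge R1<->R3 -> R1=(0,0,0,0) R3=(0,0,0,0)
Op 5: inc R0 by 3 -> R0=(5,0,0,0) value=5
Op 6: merge R3<->R0 -> R3=(5,0,0,0) R0=(5,0,0,0)
Op 7: merge R0<->R3 -> R0=(5,0,0,0) R3=(5,0,0,0)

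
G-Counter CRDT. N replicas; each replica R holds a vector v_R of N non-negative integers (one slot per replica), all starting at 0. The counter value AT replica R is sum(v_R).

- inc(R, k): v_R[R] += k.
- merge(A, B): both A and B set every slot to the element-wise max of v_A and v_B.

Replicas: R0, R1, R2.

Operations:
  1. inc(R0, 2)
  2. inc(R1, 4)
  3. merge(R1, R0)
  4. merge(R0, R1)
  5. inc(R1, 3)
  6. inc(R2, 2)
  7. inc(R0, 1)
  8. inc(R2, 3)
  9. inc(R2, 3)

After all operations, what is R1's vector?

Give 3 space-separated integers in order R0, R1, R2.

Op 1: inc R0 by 2 -> R0=(2,0,0) value=2
Op 2: inc R1 by 4 -> R1=(0,4,0) value=4
Op 3: merge R1<->R0 -> R1=(2,4,0) R0=(2,4,0)
Op 4: merge R0<->R1 -> R0=(2,4,0) R1=(2,4,0)
Op 5: inc R1 by 3 -> R1=(2,7,0) value=9
Op 6: inc R2 by 2 -> R2=(0,0,2) value=2
Op 7: inc R0 by 1 -> R0=(3,4,0) value=7
Op 8: inc R2 by 3 -> R2=(0,0,5) value=5
Op 9: inc R2 by 3 -> R2=(0,0,8) value=8

Answer: 2 7 0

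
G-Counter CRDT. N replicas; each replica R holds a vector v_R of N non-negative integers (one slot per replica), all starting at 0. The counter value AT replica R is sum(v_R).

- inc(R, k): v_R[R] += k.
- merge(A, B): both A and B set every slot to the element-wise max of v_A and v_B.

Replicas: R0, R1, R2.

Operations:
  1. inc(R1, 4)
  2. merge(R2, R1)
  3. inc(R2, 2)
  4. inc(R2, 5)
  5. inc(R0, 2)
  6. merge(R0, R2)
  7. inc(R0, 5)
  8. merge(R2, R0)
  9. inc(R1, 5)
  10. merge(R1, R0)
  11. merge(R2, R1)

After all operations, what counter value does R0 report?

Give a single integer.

Op 1: inc R1 by 4 -> R1=(0,4,0) value=4
Op 2: merge R2<->R1 -> R2=(0,4,0) R1=(0,4,0)
Op 3: inc R2 by 2 -> R2=(0,4,2) value=6
Op 4: inc R2 by 5 -> R2=(0,4,7) value=11
Op 5: inc R0 by 2 -> R0=(2,0,0) value=2
Op 6: merge R0<->R2 -> R0=(2,4,7) R2=(2,4,7)
Op 7: inc R0 by 5 -> R0=(7,4,7) value=18
Op 8: merge R2<->R0 -> R2=(7,4,7) R0=(7,4,7)
Op 9: inc R1 by 5 -> R1=(0,9,0) value=9
Op 10: merge R1<->R0 -> R1=(7,9,7) R0=(7,9,7)
Op 11: merge R2<->R1 -> R2=(7,9,7) R1=(7,9,7)

Answer: 23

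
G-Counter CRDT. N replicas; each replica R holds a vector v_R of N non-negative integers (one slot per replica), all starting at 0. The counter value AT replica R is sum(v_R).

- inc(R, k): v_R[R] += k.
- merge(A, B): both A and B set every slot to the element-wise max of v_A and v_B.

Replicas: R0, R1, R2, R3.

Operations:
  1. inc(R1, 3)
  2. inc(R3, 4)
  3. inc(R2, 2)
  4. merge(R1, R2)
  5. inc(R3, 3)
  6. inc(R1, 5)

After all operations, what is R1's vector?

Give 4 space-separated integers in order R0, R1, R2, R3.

Op 1: inc R1 by 3 -> R1=(0,3,0,0) value=3
Op 2: inc R3 by 4 -> R3=(0,0,0,4) value=4
Op 3: inc R2 by 2 -> R2=(0,0,2,0) value=2
Op 4: merge R1<->R2 -> R1=(0,3,2,0) R2=(0,3,2,0)
Op 5: inc R3 by 3 -> R3=(0,0,0,7) value=7
Op 6: inc R1 by 5 -> R1=(0,8,2,0) value=10

Answer: 0 8 2 0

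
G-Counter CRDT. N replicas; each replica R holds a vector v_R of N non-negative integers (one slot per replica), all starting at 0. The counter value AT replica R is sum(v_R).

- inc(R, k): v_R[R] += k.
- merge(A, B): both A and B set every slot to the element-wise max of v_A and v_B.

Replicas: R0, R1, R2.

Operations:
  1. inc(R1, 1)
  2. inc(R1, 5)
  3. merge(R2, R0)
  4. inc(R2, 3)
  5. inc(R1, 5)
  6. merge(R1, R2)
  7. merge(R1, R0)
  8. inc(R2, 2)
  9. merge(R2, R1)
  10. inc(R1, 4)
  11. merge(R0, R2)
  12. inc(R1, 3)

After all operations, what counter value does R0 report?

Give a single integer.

Answer: 16

Derivation:
Op 1: inc R1 by 1 -> R1=(0,1,0) value=1
Op 2: inc R1 by 5 -> R1=(0,6,0) value=6
Op 3: merge R2<->R0 -> R2=(0,0,0) R0=(0,0,0)
Op 4: inc R2 by 3 -> R2=(0,0,3) value=3
Op 5: inc R1 by 5 -> R1=(0,11,0) value=11
Op 6: merge R1<->R2 -> R1=(0,11,3) R2=(0,11,3)
Op 7: merge R1<->R0 -> R1=(0,11,3) R0=(0,11,3)
Op 8: inc R2 by 2 -> R2=(0,11,5) value=16
Op 9: merge R2<->R1 -> R2=(0,11,5) R1=(0,11,5)
Op 10: inc R1 by 4 -> R1=(0,15,5) value=20
Op 11: merge R0<->R2 -> R0=(0,11,5) R2=(0,11,5)
Op 12: inc R1 by 3 -> R1=(0,18,5) value=23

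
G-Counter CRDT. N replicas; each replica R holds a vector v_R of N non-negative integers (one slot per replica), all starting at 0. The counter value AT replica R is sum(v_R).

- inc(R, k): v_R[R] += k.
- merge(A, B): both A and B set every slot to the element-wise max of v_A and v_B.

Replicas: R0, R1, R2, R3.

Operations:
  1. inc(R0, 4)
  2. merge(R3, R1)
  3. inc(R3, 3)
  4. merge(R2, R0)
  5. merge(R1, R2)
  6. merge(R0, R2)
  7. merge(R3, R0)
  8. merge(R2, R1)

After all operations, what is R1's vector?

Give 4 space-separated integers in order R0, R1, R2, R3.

Answer: 4 0 0 0

Derivation:
Op 1: inc R0 by 4 -> R0=(4,0,0,0) value=4
Op 2: merge R3<->R1 -> R3=(0,0,0,0) R1=(0,0,0,0)
Op 3: inc R3 by 3 -> R3=(0,0,0,3) value=3
Op 4: merge R2<->R0 -> R2=(4,0,0,0) R0=(4,0,0,0)
Op 5: merge R1<->R2 -> R1=(4,0,0,0) R2=(4,0,0,0)
Op 6: merge R0<->R2 -> R0=(4,0,0,0) R2=(4,0,0,0)
Op 7: merge R3<->R0 -> R3=(4,0,0,3) R0=(4,0,0,3)
Op 8: merge R2<->R1 -> R2=(4,0,0,0) R1=(4,0,0,0)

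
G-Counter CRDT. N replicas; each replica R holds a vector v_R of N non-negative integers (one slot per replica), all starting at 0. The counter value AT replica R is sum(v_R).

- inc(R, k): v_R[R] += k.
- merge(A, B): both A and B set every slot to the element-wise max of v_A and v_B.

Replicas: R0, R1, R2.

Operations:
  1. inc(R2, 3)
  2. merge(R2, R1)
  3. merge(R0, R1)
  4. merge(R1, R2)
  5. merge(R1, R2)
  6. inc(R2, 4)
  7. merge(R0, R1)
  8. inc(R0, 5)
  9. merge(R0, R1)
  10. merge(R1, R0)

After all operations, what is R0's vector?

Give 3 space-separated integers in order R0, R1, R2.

Op 1: inc R2 by 3 -> R2=(0,0,3) value=3
Op 2: merge R2<->R1 -> R2=(0,0,3) R1=(0,0,3)
Op 3: merge R0<->R1 -> R0=(0,0,3) R1=(0,0,3)
Op 4: merge R1<->R2 -> R1=(0,0,3) R2=(0,0,3)
Op 5: merge R1<->R2 -> R1=(0,0,3) R2=(0,0,3)
Op 6: inc R2 by 4 -> R2=(0,0,7) value=7
Op 7: merge R0<->R1 -> R0=(0,0,3) R1=(0,0,3)
Op 8: inc R0 by 5 -> R0=(5,0,3) value=8
Op 9: merge R0<->R1 -> R0=(5,0,3) R1=(5,0,3)
Op 10: merge R1<->R0 -> R1=(5,0,3) R0=(5,0,3)

Answer: 5 0 3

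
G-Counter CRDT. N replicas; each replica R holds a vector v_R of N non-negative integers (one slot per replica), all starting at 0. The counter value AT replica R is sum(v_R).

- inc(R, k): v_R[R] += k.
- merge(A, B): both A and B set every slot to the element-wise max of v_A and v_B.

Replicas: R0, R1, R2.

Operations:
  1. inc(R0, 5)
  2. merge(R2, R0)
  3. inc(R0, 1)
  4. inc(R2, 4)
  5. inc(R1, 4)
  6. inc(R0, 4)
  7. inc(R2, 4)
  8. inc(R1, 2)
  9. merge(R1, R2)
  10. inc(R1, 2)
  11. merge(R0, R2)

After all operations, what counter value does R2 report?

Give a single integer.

Answer: 24

Derivation:
Op 1: inc R0 by 5 -> R0=(5,0,0) value=5
Op 2: merge R2<->R0 -> R2=(5,0,0) R0=(5,0,0)
Op 3: inc R0 by 1 -> R0=(6,0,0) value=6
Op 4: inc R2 by 4 -> R2=(5,0,4) value=9
Op 5: inc R1 by 4 -> R1=(0,4,0) value=4
Op 6: inc R0 by 4 -> R0=(10,0,0) value=10
Op 7: inc R2 by 4 -> R2=(5,0,8) value=13
Op 8: inc R1 by 2 -> R1=(0,6,0) value=6
Op 9: merge R1<->R2 -> R1=(5,6,8) R2=(5,6,8)
Op 10: inc R1 by 2 -> R1=(5,8,8) value=21
Op 11: merge R0<->R2 -> R0=(10,6,8) R2=(10,6,8)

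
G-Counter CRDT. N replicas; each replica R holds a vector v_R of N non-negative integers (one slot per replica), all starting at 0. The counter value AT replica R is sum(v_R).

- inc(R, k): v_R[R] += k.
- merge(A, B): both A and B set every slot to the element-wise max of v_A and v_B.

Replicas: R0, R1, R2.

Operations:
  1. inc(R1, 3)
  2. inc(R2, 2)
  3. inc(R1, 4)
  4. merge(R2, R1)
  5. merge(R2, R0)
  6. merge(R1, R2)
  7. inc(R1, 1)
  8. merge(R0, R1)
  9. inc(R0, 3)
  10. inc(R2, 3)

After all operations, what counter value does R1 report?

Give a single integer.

Answer: 10

Derivation:
Op 1: inc R1 by 3 -> R1=(0,3,0) value=3
Op 2: inc R2 by 2 -> R2=(0,0,2) value=2
Op 3: inc R1 by 4 -> R1=(0,7,0) value=7
Op 4: merge R2<->R1 -> R2=(0,7,2) R1=(0,7,2)
Op 5: merge R2<->R0 -> R2=(0,7,2) R0=(0,7,2)
Op 6: merge R1<->R2 -> R1=(0,7,2) R2=(0,7,2)
Op 7: inc R1 by 1 -> R1=(0,8,2) value=10
Op 8: merge R0<->R1 -> R0=(0,8,2) R1=(0,8,2)
Op 9: inc R0 by 3 -> R0=(3,8,2) value=13
Op 10: inc R2 by 3 -> R2=(0,7,5) value=12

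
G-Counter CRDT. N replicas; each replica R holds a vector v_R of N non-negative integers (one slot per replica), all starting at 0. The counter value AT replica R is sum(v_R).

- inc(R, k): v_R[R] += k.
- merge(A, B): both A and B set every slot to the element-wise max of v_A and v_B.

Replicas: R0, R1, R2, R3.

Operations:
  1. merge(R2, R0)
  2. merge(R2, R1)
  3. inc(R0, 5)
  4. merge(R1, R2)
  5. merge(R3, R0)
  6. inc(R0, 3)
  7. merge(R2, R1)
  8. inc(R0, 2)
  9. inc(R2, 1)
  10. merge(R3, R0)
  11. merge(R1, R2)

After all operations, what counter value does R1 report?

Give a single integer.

Answer: 1

Derivation:
Op 1: merge R2<->R0 -> R2=(0,0,0,0) R0=(0,0,0,0)
Op 2: merge R2<->R1 -> R2=(0,0,0,0) R1=(0,0,0,0)
Op 3: inc R0 by 5 -> R0=(5,0,0,0) value=5
Op 4: merge R1<->R2 -> R1=(0,0,0,0) R2=(0,0,0,0)
Op 5: merge R3<->R0 -> R3=(5,0,0,0) R0=(5,0,0,0)
Op 6: inc R0 by 3 -> R0=(8,0,0,0) value=8
Op 7: merge R2<->R1 -> R2=(0,0,0,0) R1=(0,0,0,0)
Op 8: inc R0 by 2 -> R0=(10,0,0,0) value=10
Op 9: inc R2 by 1 -> R2=(0,0,1,0) value=1
Op 10: merge R3<->R0 -> R3=(10,0,0,0) R0=(10,0,0,0)
Op 11: merge R1<->R2 -> R1=(0,0,1,0) R2=(0,0,1,0)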